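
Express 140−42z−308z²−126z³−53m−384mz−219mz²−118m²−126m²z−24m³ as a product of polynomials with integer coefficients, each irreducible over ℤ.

−(4m+7z+7)(6m+9z−5)(m+2z+4)

Group: 6m(−4m²−15mz−23m−14z²−42z−28) + (9z−5)(−4m²−15mz−23m−14z²−42z−28); both groups contain (−4m²−15mz−23m−14z²−42z−28), so (6m+9z−5) is a factor with cofactor −4m²−15mz−23m−14z²−42z−28.
The cofactor groups again: −4m²−15mz−23m−14z²−42z−28 = −4m(m+2z+4) + (−7z−7)(m+2z+4); both groups contain (m+2z+4), giving −(4m+7z+7)(m+2z+4).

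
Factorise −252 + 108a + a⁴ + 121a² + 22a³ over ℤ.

Trying the rational-root candidates, a = −3 is a root, so (a + 3) is a factor; dividing leaves a³ + 19a² + 64a − 84.
Then a = −14 is a root, giving the factor (a + 14) and quotient a² + 5a − 6.
The remaining quadratic factors as (a − 1)(a + 6).

(a + 14)(a + 3)(a + 6)(a − 1)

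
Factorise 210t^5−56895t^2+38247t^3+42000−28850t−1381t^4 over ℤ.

Testing divisors of the constant over divisors of the leading coefficient, t = 5/6 is a root, so (6t−5) divides it; the quotient is 35t^4−201t^3+6207t^2−4310t−8400.
Continuing, t = −6/7 is a root, so (7t+6) is a factor; dividing leaves 5t^3−33t^2+915t−1400.
Continuing, t = 8/5 is a root, so (5t−8) is a factor; dividing leaves t^2−5t+175.
The quadratic t^2−5t+175 has discriminant −675 < 0 and is irreducible over ℤ.

(5t−8)(6t−5)(7t+6)(t^2−5t+175)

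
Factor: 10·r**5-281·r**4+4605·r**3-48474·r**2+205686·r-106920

(2·r-15)·(5·r-3)·(r-12)·(r**2-8·r+198)

By the rational root theorem, r = 3/5 is a root, so (5·r-3) divides it; the quotient is 2·r**4-55·r**3+888·r**2-9162·r+35640.
Next, r = 15/2 is a root, giving the factor (2·r-15) and quotient r**3-20·r**2+294·r-2376.
Continuing, r = 12 is a root, giving the factor (r-12) and quotient r**2-8·r+198.
The quadratic r**2-8·r+198 has discriminant -728 < 0 and is irreducible over ℤ.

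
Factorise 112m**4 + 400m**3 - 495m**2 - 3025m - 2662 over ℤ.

Trying the rational-root candidates, m = -2 is a root, giving the factor (m + 2) and quotient 112m**3 + 176m**2 - 847m - 1331.
Next, m = -11/4 is a root, giving the factor (4m + 11) and quotient 28m**2 - 33m - 121.
The remaining quadratic factors as (7m + 11)(4m - 11).

(4m + 11)(4m - 11)(7m + 11)(m + 2)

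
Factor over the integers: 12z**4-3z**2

3z**2(2z+1)(2z-1)

Every term has a factor of 3z**2. Then 4z**2-1 = (2z)² − (1)².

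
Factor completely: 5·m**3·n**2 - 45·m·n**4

5·m·n**2·(m + 3·n)·(m - 3·n)

Every term has a factor of 5·m·n**2. Then m**2 - 9·n**2 = (m)² − (3·n)².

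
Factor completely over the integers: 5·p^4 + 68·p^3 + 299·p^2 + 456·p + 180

(5·p + 3)·(p + 2)·(p + 5)·(p + 6)

Testing divisors of the constant over divisors of the leading coefficient, p = −3/5 is a root, giving the factor (5·p + 3) and quotient p^3 + 13·p^2 + 52·p + 60.
Continuing, p = −2 is a root, so (p + 2) divides it; the quotient is p^2 + 11·p + 30.
The remaining quadratic factors as (p + 5)(p + 6).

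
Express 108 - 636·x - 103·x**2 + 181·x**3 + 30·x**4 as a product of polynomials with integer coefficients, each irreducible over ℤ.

Testing divisors of the constant over divisors of the leading coefficient, x = 1/6 is a root, so (6·x - 1) divides it; the quotient is 5·x**3 + 31·x**2 - 12·x - 108.
Continuing, x = 9/5 is a root, so (5·x - 9) divides it; the quotient is x**2 + 8·x + 12.
The remaining quadratic factors as (x + 2)(x + 6).

(5·x - 9)·(6·x - 1)·(x + 2)·(x + 6)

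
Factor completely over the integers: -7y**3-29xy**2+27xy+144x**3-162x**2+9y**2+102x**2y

(3x-y)(6x+y)(8x+7y-9)

Group: 3x(48x**2+50xy-54x+7y**2-9y) - y(48x**2+50xy-54x+7y**2-9y); both groups contain (48x**2+50xy-54x+7y**2-9y), so (3x-y) is a factor with cofactor 48x**2+50xy-54x+7y**2-9y.
The cofactor groups again: 48x**2+50xy-54x+7y**2-9y = 6x(8x+7y-9) + y(8x+7y-9); both groups contain (8x+7y-9), giving (6x+y)(8x+7y-9).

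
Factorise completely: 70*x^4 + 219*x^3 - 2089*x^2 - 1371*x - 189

(2*x - 9)*(5*x + 1)*(7*x + 3)*(x + 7)

Trying the rational-root candidates, x = 9/2 is a root, so (2*x - 9) is a factor; dividing leaves 35*x^3 + 267*x^2 + 157*x + 21.
Next, x = -7 is a root, so (x + 7) is a factor; dividing leaves 35*x^2 + 22*x + 3.
The remaining quadratic factors as (7*x + 3)(5*x + 1).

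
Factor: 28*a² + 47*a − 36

Need a pair with product 28·(−36) = −1008 and sum 47: that's 63 and −16.
Split the middle term: 28*a² + 63*a − 16*a − 36 = 7*a*(4*a + 9) − 4*(4*a + 9).

(4*a + 9)*(7*a − 4)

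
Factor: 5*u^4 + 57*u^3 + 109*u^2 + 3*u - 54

(5*u - 3)*(u + 1)*(u + 2)*(u + 9)

Trying the rational-root candidates, u = -2 is a root, giving the factor (u + 2) and quotient 5*u^3 + 47*u^2 + 15*u - 27.
Then u = -9 is a root, giving the factor (u + 9) and quotient 5*u^2 + 2*u - 3.
The remaining quadratic factors as (u + 1)(5*u - 3).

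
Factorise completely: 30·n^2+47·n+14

(5·n+2)·(6·n+7)

Need a pair with product 30·14 = 420 and sum 47: that's 12 and 35.
Split the middle term: 30·n^2+12·n + 35·n+14 = 6·n·(5·n+2) + 7·(5·n+2).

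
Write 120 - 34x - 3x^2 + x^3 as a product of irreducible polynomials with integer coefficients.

Among the possible rational roots, x = 4 is a root, giving the factor (x - 4) and quotient x^2 + x - 30.
The remaining quadratic factors as (x - 5)(x + 6).

(x + 6)(x - 4)(x - 5)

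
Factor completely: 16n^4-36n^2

Pull out the common factor 4n^2; 4n^2-9 is a difference of squares.

4n^2(2n+3)(2n-3)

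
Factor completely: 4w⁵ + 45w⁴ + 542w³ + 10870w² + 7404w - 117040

(4w - 11)(w + 14)(w + 4)(w² - 4w + 190)

Among the possible rational roots, w = -4 is a root, so (w + 4) is a factor; dividing leaves 4w⁴ + 29w³ + 426w² + 9166w - 29260.
Next, w = -14 is a root, giving the factor (w + 14) and quotient 4w³ - 27w² + 804w - 2090.
Then w = 11/4 is a root, so (4w - 11) divides it; the quotient is w² - 4w + 190.
The quadratic w² - 4w + 190 has discriminant -744 < 0 and is irreducible over ℤ.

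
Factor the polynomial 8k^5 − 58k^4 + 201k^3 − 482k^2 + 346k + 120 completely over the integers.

(2k − 3)(4k + 1)(k − 4)(k^2 − 2k + 10)

Testing divisors of the constant over divisors of the leading coefficient, k = −1/4 is a root, so (4k + 1) is a factor; dividing leaves 2k^4 − 15k^3 + 54k^2 − 134k + 120.
Then k = 3/2 is a root, so (2k − 3) is a factor; dividing leaves k^3 − 6k^2 + 18k − 40.
Continuing, k = 4 is a root, so (k − 4) is a factor; dividing leaves k^2 − 2k + 10.
The quadratic k^2 − 2k + 10 has discriminant −36 < 0 and is irreducible over ℤ.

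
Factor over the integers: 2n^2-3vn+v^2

Group: v(v-n) - 2n(v-n); both groups contain (v-n).

(v-2n)(v-n)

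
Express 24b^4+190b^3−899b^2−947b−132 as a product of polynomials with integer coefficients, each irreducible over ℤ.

Among the possible rational roots, b = −11 is a root, so (b+11) is a factor; dividing leaves 24b^3−74b^2−85b−12.
Then b = −1/6 is a root, so (6b+1) divides it; the quotient is 4b^2−13b−12.
The remaining quadratic factors as (4b+3)(b−4).

(4b+3)(6b+1)(b+11)(b−4)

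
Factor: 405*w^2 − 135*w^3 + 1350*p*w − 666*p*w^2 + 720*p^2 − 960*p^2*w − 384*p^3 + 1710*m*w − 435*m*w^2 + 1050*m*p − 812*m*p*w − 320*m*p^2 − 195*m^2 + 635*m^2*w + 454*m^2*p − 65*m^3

−(13*m + 8*p + 3*w)*(5*m − 8*p − 5*w + 15)*(m − 6*p − 9*w)

Group: 5*m*(−13*m^2 + 70*m*p + 114*m*w + 48*p^2 + 90*p*w + 27*w^2) + (−8*p − 5*w + 15)*(−13*m^2 + 70*m*p + 114*m*w + 48*p^2 + 90*p*w + 27*w^2); both groups contain (−13*m^2 + 70*m*p + 114*m*w + 48*p^2 + 90*p*w + 27*w^2), so (5*m − 8*p − 5*w + 15) is a factor with cofactor −13*m^2 + 70*m*p + 114*m*w + 48*p^2 + 90*p*w + 27*w^2.
The cofactor groups again: −13*m^2 + 70*m*p + 114*m*w + 48*p^2 + 90*p*w + 27*w^2 = −m*(13*m + 8*p + 3*w) + (6*p + 9*w)*(13*m + 8*p + 3*w); both groups contain (13*m + 8*p + 3*w), giving −(m − 6*p − 9*w)*(13*m + 8*p + 3*w).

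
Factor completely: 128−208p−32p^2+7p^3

(7p−4)(p+4)(p−8)

By the rational root theorem, p = 8 is a root, so (p−8) is a factor; dividing leaves 7p^2+24p−16.
The remaining quadratic factors as (p+4)(7p−4).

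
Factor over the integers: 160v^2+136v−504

8(4v+9)(5v−7)

Pull out the common factor 8, then factor the remaining trinomial.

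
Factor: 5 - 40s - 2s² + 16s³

(8s - 1)(2s² - 5)

Group as (16s³ - 40s) + (-2s² + 5) = 8s(2s² - 5) - (2s² - 5).
Both groups share the factor (2s² - 5).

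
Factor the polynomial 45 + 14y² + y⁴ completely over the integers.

Substitute u = y² to get a quadratic in u, then factor.
y² + 9 is irreducible over ℤ (sum of squares).
y² + 5 is irreducible over ℤ (always positive, so no real roots).

(y² + 5)(y² + 9)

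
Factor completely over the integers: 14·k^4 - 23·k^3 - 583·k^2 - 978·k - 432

(2·k + 9)·(7·k + 6)·(k + 1)·(k - 8)

Testing divisors of the constant over divisors of the leading coefficient, k = -6/7 is a root, so (7·k + 6) is a factor; dividing leaves 2·k^3 - 5·k^2 - 79·k - 72.
Next, k = -1 is a root, so (k + 1) is a factor; dividing leaves 2·k^2 - 7·k - 72.
The remaining quadratic factors as (2·k + 9)(k - 8).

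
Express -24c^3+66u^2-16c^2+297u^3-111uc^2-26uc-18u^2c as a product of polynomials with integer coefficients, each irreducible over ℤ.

Group: 11u(27u^2+18uc+6u+3c^2+2c) - 8c(27u^2+18uc+6u+3c^2+2c); both groups contain (27u^2+18uc+6u+3c^2+2c), so (11u-8c) is a factor with cofactor 27u^2+18uc+6u+3c^2+2c.
The cofactor groups again: 27u^2+18uc+6u+3c^2+2c = 9u(3u+c) + (3c+2)(3u+c); both groups contain (3u+c), giving (9u+3c+2)(3u+c).

(11u-8c)(9u+3c+2)(3u+c)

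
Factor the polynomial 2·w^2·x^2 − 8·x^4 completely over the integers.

2·x^2·(w + 2·x)·(w − 2·x)

Pull out the common factor 2·x^2; w^2 − 4·x^2 is a difference of squares.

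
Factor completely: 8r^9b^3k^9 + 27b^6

b^3(2r^3k^3 + 3b)(4r^6k^6 - 6r^3bk^3 + 9b^2)

Factor out b^3 first: what remains is 8r^9k^9 + 27b^3.
Recognize a sum of cubes with the parts 2r^3k^3 and 3b.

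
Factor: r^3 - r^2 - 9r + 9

By the rational root theorem, r = 1 is a root, so (r - 1) divides it; the quotient is r^2 - 9.
The remaining quadratic factors as (r - 3)(r + 3).

(r + 3)(r - 1)(r - 3)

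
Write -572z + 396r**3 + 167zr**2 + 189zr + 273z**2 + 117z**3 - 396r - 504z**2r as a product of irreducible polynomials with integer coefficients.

(3z - 11r + 11)(3z - 4r - 4)(13z + 9r)

Group: 3z(39z**2 - 25zr - 52z - 36r**2 - 36r) + (-11r + 11)(39z**2 - 25zr - 52z - 36r**2 - 36r); both groups contain (39z**2 - 25zr - 52z - 36r**2 - 36r), so (3z - 11r + 11) is a factor with cofactor 39z**2 - 25zr - 52z - 36r**2 - 36r.
The cofactor groups again: 39z**2 - 25zr - 52z - 36r**2 - 36r = 13z(3z - 4r - 4) + 9r(3z - 4r - 4); both groups contain (3z - 4r - 4), giving (13z + 9r)(3z - 4r - 4).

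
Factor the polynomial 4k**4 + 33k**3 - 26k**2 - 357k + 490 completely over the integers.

Among the possible rational roots, k = 7/4 is a root, so (4k - 7) divides it; the quotient is k**3 + 10k**2 + 11k - 70.
Continuing, k = -5 is a root, so (k + 5) divides it; the quotient is k**2 + 5k - 14.
The remaining quadratic factors as (k - 2)(k + 7).

(4k - 7)(k + 5)(k + 7)(k - 2)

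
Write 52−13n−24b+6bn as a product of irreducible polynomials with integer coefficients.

(6b−13)(n−4)

Group as (6bn−24b) + (−13n+52) = 6b(n−4) − 13(n−4).
Both groups share the factor (n−4).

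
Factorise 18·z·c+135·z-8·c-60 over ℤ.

(2·c+15)·(9·z-4)

Group as (18·z·c+135·z) + (-8·c-60) = 9·z·(2·c+15) - 4·(2·c+15).
Both groups share the factor (2·c+15).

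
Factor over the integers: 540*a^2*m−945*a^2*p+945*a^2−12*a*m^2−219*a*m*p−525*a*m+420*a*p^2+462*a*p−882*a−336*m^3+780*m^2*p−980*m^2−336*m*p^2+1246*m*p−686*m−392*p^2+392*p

Group: 4*m*(135*a^2−3*a*m−60*a*p−126*a−84*m^2+48*m*p−98*m+56*p) + (−7*p+7)*(135*a^2−3*a*m−60*a*p−126*a−84*m^2+48*m*p−98*m+56*p); both groups contain (135*a^2−3*a*m−60*a*p−126*a−84*m^2+48*m*p−98*m+56*p), so (4*m−7*p+7) is a factor with cofactor 135*a^2−3*a*m−60*a*p−126*a−84*m^2+48*m*p−98*m+56*p.
The cofactor groups again: 135*a^2−3*a*m−60*a*p−126*a−84*m^2+48*m*p−98*m+56*p = 9*a*(15*a−12*m−14) + (7*m−4*p)*(15*a−12*m−14); both groups contain (15*a−12*m−14), giving (9*a+7*m−4*p)*(15*a−12*m−14).

(15*a−12*m−14)*(4*m−7*p+7)*(9*a+7*m−4*p)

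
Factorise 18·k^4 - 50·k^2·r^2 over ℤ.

Every term has a factor of 2·k^2. Then 9·k^2 - 25·r^2 = (3·k)² − (5·r)².

2·k^2·(3·k + 5·r)·(3·k - 5·r)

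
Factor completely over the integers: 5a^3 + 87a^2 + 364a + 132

By the rational root theorem, a = −11 is a root, so (a + 11) is a factor; dividing leaves 5a^2 + 32a + 12.
The remaining quadratic factors as (5a + 2)(a + 6).

(5a + 2)(a + 11)(a + 6)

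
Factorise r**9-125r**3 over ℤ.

Pull out the common factor r**3, leaving r**6-125.
Recognize a difference of cubes with the parts r**2 and 5.

r**3(r**2-5)(r**4+5r**2+25)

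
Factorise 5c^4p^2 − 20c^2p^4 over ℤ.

Factor out 5c^2p^2, leaving c^2 − 4p^2, which is a difference of two squares.

5c^2p^2(c + 2p)(c − 2p)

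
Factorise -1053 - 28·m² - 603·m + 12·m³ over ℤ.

(2·m + 9)·(6·m + 13)·(m - 9)

Trying the rational-root candidates, m = -9/2 is a root, so (2·m + 9) is a factor; dividing leaves 6·m² - 41·m - 117.
The remaining quadratic factors as (m - 9)(6·m + 13).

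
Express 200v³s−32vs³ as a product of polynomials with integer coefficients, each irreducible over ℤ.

8sv(5v−2s)(5v+2s)

Every term has a factor of 8vs. Then 25v²−4s² = (5v)² − (2s)².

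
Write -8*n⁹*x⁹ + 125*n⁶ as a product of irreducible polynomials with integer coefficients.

Factor out n⁶ first: what remains is -8*n³*x⁹ + 125.
Recognize a difference of cubes with the parts 5 and 2*n*x³.

-n⁶*(2*n*x³ - 5)*(4*n²*x⁶ + 10*n*x³ + 25)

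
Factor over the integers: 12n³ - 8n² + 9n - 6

(3n - 2)(4n² + 3)

Group as (12n³ + 9n) + (-8n² - 6) = 3n(4n² + 3) - 2(4n² + 3).
Both groups share the factor (4n² + 3).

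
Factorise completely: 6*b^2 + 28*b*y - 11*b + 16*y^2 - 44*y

Group: 6*b*(b + 4*y) + (4*y - 11)*(b + 4*y); both groups contain (b + 4*y).

(6*b + 4*y - 11)*(b + 4*y)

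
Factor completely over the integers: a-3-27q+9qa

(9q+1)(a-3)

Group as (9qa-27q) + (a-3) = 9q(a-3) + (a-3).
Both groups share the factor (a-3).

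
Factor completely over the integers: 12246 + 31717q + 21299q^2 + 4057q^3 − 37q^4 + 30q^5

(5q + 3)(6q + 13)(q + 2)(q^2 − 6q + 157)

By the rational root theorem, q = −13/6 is a root, so (6q + 13) is a factor; dividing leaves 5q^4 − 17q^3 + 713q^2 + 2005q + 942.
Then q = −2 is a root, so (q + 2) is a factor; dividing leaves 5q^3 − 27q^2 + 767q + 471.
Then q = −3/5 is a root, giving the factor (5q + 3) and quotient q^2 − 6q + 157.
The quadratic q^2 − 6q + 157 has discriminant −592 < 0 and is irreducible over ℤ.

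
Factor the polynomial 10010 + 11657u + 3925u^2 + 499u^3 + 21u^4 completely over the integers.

(3u + 13)(7u + 10)(u + 11)(u + 7)

Trying the rational-root candidates, u = −10/7 is a root, so (7u + 10) divides it; the quotient is 3u^3 + 67u^2 + 465u + 1001.
Next, u = −11 is a root, so (u + 11) divides it; the quotient is 3u^2 + 34u + 91.
The remaining quadratic factors as (3u + 13)(u + 7).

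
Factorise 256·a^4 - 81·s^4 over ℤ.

Write as (16·a^2)² − (9·s^2)², then factor 16·a^2 - 9·s^2 once more.

(4·a + 3·s)·(4·a - 3·s)·(16·a^2 + 9·s^2)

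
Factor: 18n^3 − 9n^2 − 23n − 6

(2n − 3)(3n + 1)(3n + 2)

Trying the rational-root candidates, n = −2/3 is a root, so (3n + 2) is a factor; dividing leaves 6n^2 − 7n − 3.
The remaining quadratic factors as (2n − 3)(3n + 1).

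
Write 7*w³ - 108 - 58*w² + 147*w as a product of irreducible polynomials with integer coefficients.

Among the possible rational roots, w = 4 is a root, so (w - 4) is a factor; dividing leaves 7*w² - 30*w + 27.
The remaining quadratic factors as (7*w - 9)(w - 3).

(7*w - 9)*(w - 3)*(w - 4)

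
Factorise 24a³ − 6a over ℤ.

Every term has a factor of 6a. Then 4a² − 1 = (2a)² − (1)².

6a(2a + 1)(2a − 1)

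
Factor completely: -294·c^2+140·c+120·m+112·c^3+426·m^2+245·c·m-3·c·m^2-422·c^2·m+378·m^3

(2·c-7·m-4)·(7·c+6·m)·(8·c-9·m-5)

Group: 8·c·(14·c^2-37·c·m-28·c-42·m^2-24·m) + (-9·m-5)·(14·c^2-37·c·m-28·c-42·m^2-24·m); both groups contain (14·c^2-37·c·m-28·c-42·m^2-24·m), so (8·c-9·m-5) is a factor with cofactor 14·c^2-37·c·m-28·c-42·m^2-24·m.
The cofactor groups again: 14·c^2-37·c·m-28·c-42·m^2-24·m = 2·c·(7·c+6·m) + (-7·m-4)·(7·c+6·m); both groups contain (7·c+6·m), giving (2·c-7·m-4)·(7·c+6·m).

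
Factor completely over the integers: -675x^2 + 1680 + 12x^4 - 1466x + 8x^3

(2x + 7)(6x - 5)(x + 6)(x - 8)

Among the possible rational roots, x = -7/2 is a root, so (2x + 7) is a factor; dividing leaves 6x^3 - 17x^2 - 278x + 240.
Next, x = 8 is a root, so (x - 8) is a factor; dividing leaves 6x^2 + 31x - 30.
The remaining quadratic factors as (x + 6)(6x - 5).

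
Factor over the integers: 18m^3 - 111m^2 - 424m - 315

(3m + 5)(6m + 7)(m - 9)

Testing divisors of the constant over divisors of the leading coefficient, m = -5/3 is a root, so (3m + 5) is a factor; dividing leaves 6m^2 - 47m - 63.
The remaining quadratic factors as (6m + 7)(m - 9).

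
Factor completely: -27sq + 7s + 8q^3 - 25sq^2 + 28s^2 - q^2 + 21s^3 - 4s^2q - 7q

Group: 3s(7s^2 + sq + 7s - 8q^2 - 7q) + (-q + 1)(7s^2 + sq + 7s - 8q^2 - 7q); both groups contain (7s^2 + sq + 7s - 8q^2 - 7q), so (3s - q + 1) is a factor with cofactor 7s^2 + sq + 7s - 8q^2 - 7q.
The cofactor groups again: 7s^2 + sq + 7s - 8q^2 - 7q = 7s(s - q) + (8q + 7)(s - q); both groups contain (s - q), giving (7s + 8q + 7)(s - q).

(3s - q + 1)(s - q)(7s + 8q + 7)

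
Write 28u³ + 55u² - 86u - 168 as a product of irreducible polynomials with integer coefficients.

(4u - 7)(7u + 12)(u + 2)

Trying the rational-root candidates, u = 7/4 is a root, so (4u - 7) is a factor; dividing leaves 7u² + 26u + 24.
The remaining quadratic factors as (7u + 12)(u + 2).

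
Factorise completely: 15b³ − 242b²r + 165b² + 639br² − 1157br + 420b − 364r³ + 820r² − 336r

(3b − 7r + 12)(5b − 4r)(b − 13r + 7)

Group: b(15b² − 47br + 60b + 28r² − 48r) + (−13r + 7)(15b² − 47br + 60b + 28r² − 48r); both groups contain (15b² − 47br + 60b + 28r² − 48r), so (b − 13r + 7) is a factor with cofactor 15b² − 47br + 60b + 28r² − 48r.
The cofactor groups again: 15b² − 47br + 60b + 28r² − 48r = 3b(5b − 4r) + (−7r + 12)(5b − 4r); both groups contain (5b − 4r), giving (3b − 7r + 12)(5b − 4r).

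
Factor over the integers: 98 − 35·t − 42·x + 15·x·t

(3·x − 7)·(5·t − 14)

Group as (15·x·t − 42·x) + (−35·t + 98) = 3·x·(5·t − 14) − 7·(5·t − 14).
Both groups share the factor (5·t − 14).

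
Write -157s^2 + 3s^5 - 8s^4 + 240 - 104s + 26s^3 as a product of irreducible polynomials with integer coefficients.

Trying the rational-root candidates, s = 4 is a root, giving the factor (s - 4) and quotient 3s^4 + 4s^3 + 42s^2 + 11s - 60.
Continuing, s = 1 is a root, giving the factor (s - 1) and quotient 3s^3 + 7s^2 + 49s + 60.
Next, s = -4/3 is a root, so (3s + 4) is a factor; dividing leaves s^2 + s + 15.
The quadratic s^2 + s + 15 has discriminant -59 < 0 and is irreducible over ℤ.

(3s + 4)(s - 1)(s - 4)(s^2 + s + 15)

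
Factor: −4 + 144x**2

4(6x + 1)(6x − 1)

Factor out 4, leaving 36x**2 − 1, which is a difference of two squares.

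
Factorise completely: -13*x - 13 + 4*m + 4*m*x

(4*m - 13)*(x + 1)

Group as (4*m*x + 4*m) + (-13*x - 13) = 4*m*(x + 1) - 13*(x + 1).
Both groups share the factor (x + 1).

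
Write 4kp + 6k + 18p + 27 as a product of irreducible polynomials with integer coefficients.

(2k + 9)(2p + 3)

Group as (4kp + 6k) + (18p + 27) = 2k(2p + 3) + 9(2p + 3).
Both groups share the factor (2p + 3).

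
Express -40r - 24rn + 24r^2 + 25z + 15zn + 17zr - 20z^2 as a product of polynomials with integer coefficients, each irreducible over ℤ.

Group: -4z(5z - 8r) + (-3r + 3n + 5)(5z - 8r); both groups contain (5z - 8r).

-(4z + 3r - 3n - 5)(5z - 8r)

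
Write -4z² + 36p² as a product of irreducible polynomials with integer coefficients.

Pull out the common factor 4; 9p² - z² is a difference of squares.

4(3p + z)(3p - z)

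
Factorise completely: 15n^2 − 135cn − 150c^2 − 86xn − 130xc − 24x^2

−(6x + 10c − n)(4x + 15c + 15n)

Group: −4x(6x + 10c − n) + (−15c − 15n)(6x + 10c − n); both groups contain (6x + 10c − n).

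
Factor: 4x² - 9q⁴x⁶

-x²(3q²x² + 2)(3q²x² - 2)

Factor out x² first: what remains is -9q⁴x⁴ + 4.
Recognize a difference of squares with the parts 2 and 3q²x².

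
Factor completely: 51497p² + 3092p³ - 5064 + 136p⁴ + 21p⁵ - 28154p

(3p - 2)(7p + 1)(p + 12)(p² - 5p + 211)

Among the possible rational roots, p = 2/3 is a root, giving the factor (3p - 2) and quotient 7p⁴ + 50p³ + 1064p² + 17875p + 2532.
Next, p = -1/7 is a root, so (7p + 1) divides it; the quotient is p³ + 7p² + 151p + 2532.
Then p = -12 is a root, so (p + 12) is a factor; dividing leaves p² - 5p + 211.
The quadratic p² - 5p + 211 has discriminant -819 < 0 and is irreducible over ℤ.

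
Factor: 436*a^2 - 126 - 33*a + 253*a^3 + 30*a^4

(2*a - 1)*(3*a + 7)*(5*a + 3)*(a + 6)

By the rational root theorem, a = -3/5 is a root, so (5*a + 3) is a factor; dividing leaves 6*a^3 + 47*a^2 + 59*a - 42.
Next, a = 1/2 is a root, so (2*a - 1) divides it; the quotient is 3*a^2 + 25*a + 42.
The remaining quadratic factors as (3*a + 7)(a + 6).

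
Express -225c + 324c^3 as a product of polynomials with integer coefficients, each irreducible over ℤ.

Pull out the common factor 9c; 36c^2 - 25 is a difference of squares.

9c(6c + 5)(6c - 5)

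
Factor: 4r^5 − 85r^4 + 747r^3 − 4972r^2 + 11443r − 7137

(4r − 9)(r − 1)(r − 13)(r^2 − 5r + 61)

Testing divisors of the constant over divisors of the leading coefficient, r = 1 is a root, giving the factor (r − 1) and quotient 4r^4 − 81r^3 + 666r^2 − 4306r + 7137.
Continuing, r = 13 is a root, so (r − 13) divides it; the quotient is 4r^3 − 29r^2 + 289r − 549.
Then r = 9/4 is a root, so (4r − 9) is a factor; dividing leaves r^2 − 5r + 61.
The quadratic r^2 − 5r + 61 has discriminant −219 < 0 and is irreducible over ℤ.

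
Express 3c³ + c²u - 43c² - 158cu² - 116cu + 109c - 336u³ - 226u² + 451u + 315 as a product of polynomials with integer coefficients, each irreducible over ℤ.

Group: 3c(c² - 2cu - 16c - 48u² + 2u + 63) + (7u + 5)(c² - 2cu - 16c - 48u² + 2u + 63); both groups contain (c² - 2cu - 16c - 48u² + 2u + 63), so (3c + 7u + 5) is a factor with cofactor c² - 2cu - 16c - 48u² + 2u + 63.
The cofactor groups again: c² - 2cu - 16c - 48u² + 2u + 63 = c(c + 6u - 7) + (-8u - 9)(c + 6u - 7); both groups contain (c + 6u - 7), giving (c - 8u - 9)(c + 6u - 7).

(3c + 7u + 5)(c + 6u - 7)(c - 8u - 9)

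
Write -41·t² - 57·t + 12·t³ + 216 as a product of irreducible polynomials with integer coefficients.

(3·t - 8)·(4·t + 9)·(t - 3)

By the rational root theorem, t = 8/3 is a root, so (3·t - 8) divides it; the quotient is 4·t² - 3·t - 27.
The remaining quadratic factors as (t - 3)(4·t + 9).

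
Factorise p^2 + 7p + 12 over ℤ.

Two integers with product 12 and sum 7 are 4 and 3.

(p + 3)(p + 4)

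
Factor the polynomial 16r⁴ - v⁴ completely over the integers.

(2r + v)(2r - v)(4r² + v²)

Difference of squares twice: with A = 2r and B = v, A⁴ − B⁴ = (A² − B²)(A² + B²), and A² − B² factors again.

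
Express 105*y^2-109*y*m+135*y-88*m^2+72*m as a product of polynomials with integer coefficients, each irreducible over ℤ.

(7*y-11*m+9)*(15*y+8*m)

Group: 15*y*(7*y-11*m+9) + 8*m*(7*y-11*m+9); both groups contain (7*y-11*m+9).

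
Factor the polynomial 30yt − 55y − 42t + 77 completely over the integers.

Group as (30yt − 55y) + (−42t + 77) = 5y(6t − 11) − 7(6t − 11).
Both groups share the factor (6t − 11).

(5y − 7)(6t − 11)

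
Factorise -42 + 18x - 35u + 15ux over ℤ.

Group as (15ux - 35u) + (18x - 42) = 5u(3x - 7) + 6(3x - 7).
Both groups share the factor (3x - 7).

(3x - 7)(5u + 6)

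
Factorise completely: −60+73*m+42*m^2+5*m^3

Among the possible rational roots, m = −5 is a root, so (m+5) is a factor; dividing leaves 5*m^2+17*m−12.
The remaining quadratic factors as (m+4)(5*m−3).

(5*m−3)*(m+4)*(m+5)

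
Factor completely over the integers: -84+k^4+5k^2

Substitute u = k^2 to get a quadratic in u, then factor.
k^2-7 is irreducible over ℤ (7 is not a perfect square).
k^2+12 is irreducible over ℤ (always positive, so no real roots).

(k^2+12)(k^2-7)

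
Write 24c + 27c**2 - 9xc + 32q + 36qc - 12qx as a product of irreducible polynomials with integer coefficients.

-(3x - 9c - 8)(4q + 3c)

Group: -4q(3x - 9c - 8) - 3c(3x - 9c - 8); both groups contain (3x - 9c - 8).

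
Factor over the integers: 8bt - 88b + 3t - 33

Group as (8bt - 88b) + (3t - 33) = 8b(t - 11) + 3(t - 11).
Both groups share the factor (t - 11).

(8b + 3)(t - 11)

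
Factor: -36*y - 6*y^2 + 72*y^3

6*y*(3*y + 2)*(4*y - 3)

Pull out the common factor 6*y, then factor the remaining trinomial.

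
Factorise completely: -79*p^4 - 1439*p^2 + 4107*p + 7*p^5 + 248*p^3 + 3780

(7*p + 5)*(p - 4)*(p - 9)*(p^2 + p + 21)

Trying the rational-root candidates, p = -5/7 is a root, so (7*p + 5) is a factor; dividing leaves p^4 - 12*p^3 + 44*p^2 - 237*p + 756.
Continuing, p = 9 is a root, so (p - 9) is a factor; dividing leaves p^3 - 3*p^2 + 17*p - 84.
Then p = 4 is a root, giving the factor (p - 4) and quotient p^2 + p + 21.
The quadratic p^2 + p + 21 has discriminant -83 < 0 and is irreducible over ℤ.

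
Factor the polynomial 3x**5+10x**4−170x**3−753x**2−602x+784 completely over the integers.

By the rational root theorem, x = −7 is a root, giving the factor (x+7) and quotient 3x**4−11x**3−93x**2−102x+112.
Next, x = 2/3 is a root, giving the factor (3x−2) and quotient x**3−3x**2−33x−56.
Continuing, x = 8 is a root, so (x−8) is a factor; dividing leaves x**2+5x+7.
The quadratic x**2+5x+7 has discriminant −3 < 0 and is irreducible over ℤ.

(3x−2)(x+7)(x−8)(x**2+5x+7)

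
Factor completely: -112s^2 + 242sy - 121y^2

-(14s - 11y)(8s - 11y)

Group: -14s(8s - 11y) + 11y(8s - 11y); both groups contain (8s - 11y).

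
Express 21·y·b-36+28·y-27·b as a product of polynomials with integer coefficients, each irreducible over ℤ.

Group as (21·y·b+28·y) + (-27·b-36) = 7·y·(3·b+4) - 9·(3·b+4).
Both groups share the factor (3·b+4).

(3·b+4)·(7·y-9)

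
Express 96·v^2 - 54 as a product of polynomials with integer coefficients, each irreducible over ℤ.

6·(4·v + 3)·(4·v - 3)

Pull out the common factor 6; 16·v^2 - 9 is a difference of squares.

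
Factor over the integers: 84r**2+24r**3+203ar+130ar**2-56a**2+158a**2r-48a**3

Group: 6a(-8a**2+29ar+12r**2) + (2r+7)(-8a**2+29ar+12r**2); both groups contain (-8a**2+29ar+12r**2), so (6a+2r+7) is a factor with cofactor -8a**2+29ar+12r**2.
The cofactor groups again: -8a**2+29ar+12r**2 = -8a(a-4r) - 3r(a-4r); both groups contain (a-4r), giving -(8a+3r)(a-4r).

-(6a+2r+7)(8a+3r)(a-4r)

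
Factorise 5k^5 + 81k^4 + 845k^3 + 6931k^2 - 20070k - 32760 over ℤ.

Trying the rational-root candidates, k = -13 is a root, giving the factor (k + 13) and quotient 5k^4 + 16k^3 + 637k^2 - 1350k - 2520.
Continuing, k = 3 is a root, so (k - 3) divides it; the quotient is 5k^3 + 31k^2 + 730k + 840.
Next, k = -6/5 is a root, giving the factor (5k + 6) and quotient k^2 + 5k + 140.
The quadratic k^2 + 5k + 140 has discriminant -535 < 0 and is irreducible over ℤ.

(5k + 6)(k + 13)(k - 3)(k^2 + 5k + 140)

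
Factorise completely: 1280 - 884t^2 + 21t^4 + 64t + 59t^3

(3t - 4)(7t + 8)(t + 8)(t - 5)

Testing divisors of the constant over divisors of the leading coefficient, t = -8 is a root, giving the factor (t + 8) and quotient 21t^3 - 109t^2 - 12t + 160.
Then t = 4/3 is a root, so (3t - 4) divides it; the quotient is 7t^2 - 27t - 40.
The remaining quadratic factors as (t - 5)(7t + 8).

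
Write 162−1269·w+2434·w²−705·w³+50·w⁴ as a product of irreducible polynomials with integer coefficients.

Trying the rational-root candidates, w = 9 is a root, so (w−9) is a factor; dividing leaves 50·w³−255·w²+139·w−18.
Next, w = 2/5 is a root, so (5·w−2) divides it; the quotient is 10·w²−47·w+9.
The remaining quadratic factors as (2·w−9)(5·w−1).

(2·w−9)·(5·w−1)·(5·w−2)·(w−9)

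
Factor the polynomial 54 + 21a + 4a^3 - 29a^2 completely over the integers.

By the rational root theorem, a = 6 is a root, so (a - 6) is a factor; dividing leaves 4a^2 - 5a - 9.
The remaining quadratic factors as (a + 1)(4a - 9).

(4a - 9)(a + 1)(a - 6)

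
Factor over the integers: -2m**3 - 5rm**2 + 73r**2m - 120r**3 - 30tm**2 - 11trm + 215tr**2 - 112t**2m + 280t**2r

(5r - 2m)(7t + 8r + m)(8t - 3r + m)

Group: 5r(56t**2 + 43tr + 15tm - 24r**2 + 5rm + m**2) - 2m(56t**2 + 43tr + 15tm - 24r**2 + 5rm + m**2); both groups contain (56t**2 + 43tr + 15tm - 24r**2 + 5rm + m**2), so (5r - 2m) is a factor with cofactor 56t**2 + 43tr + 15tm - 24r**2 + 5rm + m**2.
The cofactor groups again: 56t**2 + 43tr + 15tm - 24r**2 + 5rm + m**2 = 8t(7t + 8r + m) + (-3r + m)(7t + 8r + m); both groups contain (7t + 8r + m), giving (8t - 3r + m)(7t + 8r + m).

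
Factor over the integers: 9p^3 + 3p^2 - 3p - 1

(3p + 1)(3p^2 - 1)

Group as (9p^3 - 3p) + (3p^2 - 1) = 3p(3p^2 - 1) + (3p^2 - 1).
Both groups share the factor (3p^2 - 1).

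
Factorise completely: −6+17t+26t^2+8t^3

(2t+3)(4t−1)(t+2)

Trying the rational-root candidates, t = −2 is a root, so (t+2) is a factor; dividing leaves 8t^2+10t−3.
The remaining quadratic factors as (2t+3)(4t−1).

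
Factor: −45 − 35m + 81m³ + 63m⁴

(7m + 9)(9m³ − 5)

Group as (63m⁴ − 35m) + (81m³ − 45) = 7m(9m³ − 5) + 9(9m³ − 5).
Both groups share the factor (9m³ − 5).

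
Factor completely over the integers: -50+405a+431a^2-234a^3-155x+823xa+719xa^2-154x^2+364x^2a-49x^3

-(7x-2a+5)(x-9a+1)(7x+13a+10)

Group: x(-49x^2-77xa-105x+26a^2-45a-50) + (-9a+1)(-49x^2-77xa-105x+26a^2-45a-50); both groups contain (-49x^2-77xa-105x+26a^2-45a-50), so (x-9a+1) is a factor with cofactor -49x^2-77xa-105x+26a^2-45a-50.
The cofactor groups again: -49x^2-77xa-105x+26a^2-45a-50 = -7x(7x+13a+10) + (2a-5)(7x+13a+10); both groups contain (7x+13a+10), giving -(7x-2a+5)(7x+13a+10).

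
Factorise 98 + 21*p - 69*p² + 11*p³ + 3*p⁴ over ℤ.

(3*p - 7)*(p + 1)*(p + 7)*(p - 2)

Among the possible rational roots, p = -1 is a root, so (p + 1) divides it; the quotient is 3*p³ + 8*p² - 77*p + 98.
Continuing, p = 7/3 is a root, so (3*p - 7) is a factor; dividing leaves p² + 5*p - 14.
The remaining quadratic factors as (p + 7)(p - 2).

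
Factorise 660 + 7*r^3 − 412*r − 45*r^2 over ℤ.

Testing divisors of the constant over divisors of the leading coefficient, r = 11 is a root, giving the factor (r − 11) and quotient 7*r^2 + 32*r − 60.
The remaining quadratic factors as (7*r − 10)(r + 6).

(7*r − 10)*(r + 6)*(r − 11)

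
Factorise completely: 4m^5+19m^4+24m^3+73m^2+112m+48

(4m+3)(m+1)(m+4)(m^2-m+4)

Testing divisors of the constant over divisors of the leading coefficient, m = -1 is a root, so (m+1) is a factor; dividing leaves 4m^4+15m^3+9m^2+64m+48.
Next, m = -4 is a root, so (m+4) divides it; the quotient is 4m^3-m^2+13m+12.
Continuing, m = -3/4 is a root, so (4m+3) is a factor; dividing leaves m^2-m+4.
The quadratic m^2-m+4 has discriminant -15 < 0 and is irreducible over ℤ.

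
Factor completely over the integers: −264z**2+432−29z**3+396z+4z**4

Trying the rational-root candidates, z = −6 is a root, so (z+6) is a factor; dividing leaves 4z**3−53z**2+54z+72.
Next, z = −3/4 is a root, so (4z+3) is a factor; dividing leaves z**2−14z+24.
The remaining quadratic factors as (z−2)(z−12).

(4z+3)(z+6)(z−12)(z−2)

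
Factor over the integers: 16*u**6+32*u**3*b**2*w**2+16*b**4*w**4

16*(u**3+b**2*w**2)**2

Factor out 16 first: what remains is u**6+2*u**3*b**2*w**2+b**4*w**4.
Recognize a perfect-square trinomial with the parts u**3 and b**2*w**2.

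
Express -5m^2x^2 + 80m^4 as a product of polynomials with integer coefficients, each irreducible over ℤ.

Every term has a factor of 5m^2. Then 16m^2 - x^2 = (4m)² − (x)².

5m^2(4m + x)(4m - x)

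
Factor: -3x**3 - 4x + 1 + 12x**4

Group as (12x**4 - 4x) + (-3x**3 + 1) = 4x(3x**3 - 1) - (3x**3 - 1).
Both groups share the factor (3x**3 - 1).

(4x - 1)(3x**3 - 1)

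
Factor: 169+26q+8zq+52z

(2q+13)(4z+13)

Group as (8zq+52z) + (26q+169) = 4z(2q+13) + 13(2q+13).
Both groups share the factor (2q+13).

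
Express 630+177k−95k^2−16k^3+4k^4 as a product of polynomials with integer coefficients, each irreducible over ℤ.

(2k+5)(2k−7)(k+3)(k−6)

Trying the rational-root candidates, k = 6 is a root, so (k−6) is a factor; dividing leaves 4k^3+8k^2−47k−105.
Then k = −5/2 is a root, so (2k+5) divides it; the quotient is 2k^2−k−21.
The remaining quadratic factors as (k+3)(2k−7).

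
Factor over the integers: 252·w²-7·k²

7·(6·w-k)·(6·w+k)

Factor out 7, leaving 36·w²-k², which is a difference of two squares.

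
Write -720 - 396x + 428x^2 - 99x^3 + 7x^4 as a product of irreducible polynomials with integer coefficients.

Trying the rational-root candidates, x = 5 is a root, giving the factor (x - 5) and quotient 7x^3 - 64x^2 + 108x + 144.
Continuing, x = 6 is a root, giving the factor (x - 6) and quotient 7x^2 - 22x - 24.
The remaining quadratic factors as (x - 4)(7x + 6).

(7x + 6)(x - 4)(x - 5)(x - 6)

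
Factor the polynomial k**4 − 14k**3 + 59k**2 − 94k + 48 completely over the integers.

(k − 1)(k − 2)(k − 3)(k − 8)

Among the possible rational roots, k = 1 is a root, so (k − 1) divides it; the quotient is k**3 − 13k**2 + 46k − 48.
Next, k = 3 is a root, so (k − 3) is a factor; dividing leaves k**2 − 10k + 16.
The remaining quadratic factors as (k − 2)(k − 8).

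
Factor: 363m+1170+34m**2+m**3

By the rational root theorem, m = -15 is a root, so (m+15) divides it; the quotient is m**2+19m+78.
The remaining quadratic factors as (m+6)(m+13).

(m+13)(m+15)(m+6)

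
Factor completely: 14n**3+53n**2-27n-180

(2n+5)(7n-12)(n+3)

Trying the rational-root candidates, n = 12/7 is a root, giving the factor (7n-12) and quotient 2n**2+11n+15.
The remaining quadratic factors as (2n+5)(n+3).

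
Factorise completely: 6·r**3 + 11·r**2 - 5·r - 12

Testing divisors of the constant over divisors of the leading coefficient, r = 1 is a root, so (r - 1) is a factor; dividing leaves 6·r**2 + 17·r + 12.
The remaining quadratic factors as (2·r + 3)(3·r + 4).

(2·r + 3)·(3·r + 4)·(r - 1)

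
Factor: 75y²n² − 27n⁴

Pull out the common factor 3n²; 25y² − 9n² is a difference of squares.

3n²(5y − 3n)(5y + 3n)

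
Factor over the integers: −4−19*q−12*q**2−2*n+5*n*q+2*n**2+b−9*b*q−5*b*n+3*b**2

(3*b−2*n+3*q+4)*(b−n−4*q−1)

Group: 3*b*(b−n−4*q−1) + (−2*n+3*q+4)*(b−n−4*q−1); both groups contain (b−n−4*q−1).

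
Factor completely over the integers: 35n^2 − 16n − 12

Need a pair with product 35·(−12) = −420 and sum −16: that's −30 and 14.
Split the middle term: 35n^2 − 30n + 14n − 12 = 5n(7n − 6) + 2(7n − 6).

(5n + 2)(7n − 6)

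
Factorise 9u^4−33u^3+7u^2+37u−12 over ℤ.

(3u−1)(3u−4)(u+1)(u−3)

Testing divisors of the constant over divisors of the leading coefficient, u = 3 is a root, so (u−3) divides it; the quotient is 9u^3−6u^2−11u+4.
Continuing, u = −1 is a root, so (u+1) is a factor; dividing leaves 9u^2−15u+4.
The remaining quadratic factors as (3u−1)(3u−4).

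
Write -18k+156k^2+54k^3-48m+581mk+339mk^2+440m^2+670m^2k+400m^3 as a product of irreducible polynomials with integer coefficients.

(5m+2k+6)(8m+3k)(10m+9k-1)

Group: 8m(50m^2+65mk+55m+18k^2+52k-6) + 3k(50m^2+65mk+55m+18k^2+52k-6); both groups contain (50m^2+65mk+55m+18k^2+52k-6), so (8m+3k) is a factor with cofactor 50m^2+65mk+55m+18k^2+52k-6.
The cofactor groups again: 50m^2+65mk+55m+18k^2+52k-6 = 5m(10m+9k-1) + (2k+6)(10m+9k-1); both groups contain (10m+9k-1), giving (5m+2k+6)(10m+9k-1).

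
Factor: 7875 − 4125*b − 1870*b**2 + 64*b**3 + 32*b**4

By the rational root theorem, b = −7 is a root, so (b + 7) divides it; the quotient is 32*b**3 − 160*b**2 − 750*b + 1125.
Then b = 15/2 is a root, giving the factor (2*b − 15) and quotient 16*b**2 + 40*b − 75.
The remaining quadratic factors as (4*b + 15)(4*b − 5).

(2*b − 15)*(4*b + 15)*(4*b − 5)*(b + 7)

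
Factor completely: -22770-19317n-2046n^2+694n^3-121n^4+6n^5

Testing divisors of the constant over divisors of the leading coefficient, n = -2 is a root, so (n+2) divides it; the quotient is 6n^4-133n^3+960n^2-3966n-11385.
Continuing, n = -11/6 is a root, so (6n+11) divides it; the quotient is n^3-24n^2+204n-1035.
Continuing, n = 15 is a root, giving the factor (n-15) and quotient n^2-9n+69.
The quadratic n^2-9n+69 has discriminant -195 < 0 and is irreducible over ℤ.

(6n+11)(n+2)(n-15)(n^2-9n+69)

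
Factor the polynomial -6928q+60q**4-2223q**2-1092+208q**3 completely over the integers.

Trying the rational-root candidates, q = -14/5 is a root, so (5q+14) divides it; the quotient is 12q**3+8q**2-467q-78.
Continuing, q = 6 is a root, so (q-6) divides it; the quotient is 12q**2+80q+13.
The remaining quadratic factors as (2q+13)(6q+1).

(2q+13)(5q+14)(6q+1)(q-6)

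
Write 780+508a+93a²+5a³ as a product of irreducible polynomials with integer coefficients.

Among the possible rational roots, a = -13/5 is a root, so (5a+13) divides it; the quotient is a²+16a+60.
The remaining quadratic factors as (a+10)(a+6).

(5a+13)(a+10)(a+6)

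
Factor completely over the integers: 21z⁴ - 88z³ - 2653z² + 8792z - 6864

(3z - 4)(7z - 13)(z + 11)(z - 12)

Testing divisors of the constant over divisors of the leading coefficient, z = 12 is a root, giving the factor (z - 12) and quotient 21z³ + 164z² - 685z + 572.
Next, z = 13/7 is a root, so (7z - 13) divides it; the quotient is 3z² + 29z - 44.
The remaining quadratic factors as (z + 11)(3z - 4).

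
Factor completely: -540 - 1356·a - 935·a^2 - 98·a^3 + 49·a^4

(7·a + 5)·(7·a + 9)·(a + 2)·(a - 6)

Among the possible rational roots, a = -2 is a root, giving the factor (a + 2) and quotient 49·a^3 - 196·a^2 - 543·a - 270.
Next, a = -9/7 is a root, so (7·a + 9) is a factor; dividing leaves 7·a^2 - 37·a - 30.
The remaining quadratic factors as (7·a + 5)(a - 6).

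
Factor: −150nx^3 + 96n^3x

6nx(4n + 5x)(4n − 5x)

Factor out 6nx, leaving 16n^2 − 25x^2, which is a difference of two squares.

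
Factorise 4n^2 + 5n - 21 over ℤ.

(4n - 7)(n + 3)

Need a pair with product 4·(-21) = -84 and sum 5: that's 12 and -7.
Split the middle term: 4n^2 + 12n - 7n - 21 = 4n(n + 3) - 7(n + 3).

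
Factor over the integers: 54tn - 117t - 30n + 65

(6n - 13)(9t - 5)

Group as (54tn - 117t) + (-30n + 65) = 9t(6n - 13) - 5(6n - 13).
Both groups share the factor (6n - 13).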